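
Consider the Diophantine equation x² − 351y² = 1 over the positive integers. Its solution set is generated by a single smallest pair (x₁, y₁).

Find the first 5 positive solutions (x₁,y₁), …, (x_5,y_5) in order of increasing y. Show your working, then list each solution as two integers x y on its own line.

62425 3332
7793761249 416000200
973051091875225 51937624966668
121485428812828080001 6484412476672499600
15167455786308534696249625 809578897660623950093332

d=351: √d = [18; 1,2,1,3,2,2,2,3,1,2,1,36] (ℓ=12, even), read p_11/q_11
a_0=18:  p_0=18·1+0=18,  q_0=18·0+1=1
…
a_2=2:  p_2=2·19+18=56,  q_2=2·1+1=3
…
a_4=3:  p_4=3·75+56=281,  q_4=3·4+3=15
a_5=2:  p_5=2·281+75=637,  q_5=2·15+4=34
a_6=2:  p_6=2·637+281=1555,  q_6=2·34+15=83
…
a_8=3:  p_8=3·3747+1555=12796,  q_8=3·200+83=683
a_9=1:  p_9=1·12796+3747=16543,  q_9=1·683+200=883
a_10=2:  p_10=2·16543+12796=45882,  q_10=2·883+683=2449
a_11=1:  p_11=1·45882+16543=62425,  q_11=1·2449+883=3332
→ (62425, 3332).  Check: 62425²=3896880625, 351·3332²=3896880624, difference 1.
(x_2, y_2) = (62425·62425 + 351·3332·3332, 62425·3332 + 3332·62425) = (7793761249, 416000200)
(x_3, y_3) = (62425·7793761249 + 351·3332·416000200, 62425·416000200 + 3332·7793761249) = (973051091875225, 51937624966668)
(x_4, y_4) = (62425·973051091875225 + 351·3332·51937624966668, 62425·51937624966668 + 3332·973051091875225) = (121485428812828080001, 6484412476672499600)
(x_5, y_5) = (62425·121485428812828080001 + 351·3332·6484412476672499600, 62425·6484412476672499600 + 3332·121485428812828080001) = (15167455786308534696249625, 809578897660623950093332)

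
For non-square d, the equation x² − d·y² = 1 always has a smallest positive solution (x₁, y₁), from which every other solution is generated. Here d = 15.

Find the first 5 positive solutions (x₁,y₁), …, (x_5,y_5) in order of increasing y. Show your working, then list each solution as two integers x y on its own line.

√15 → a₀=3, period (1,6); ℓ=2 even so k=1
step 0: (3, 1)  from 3·(1,0) + (0,1)
step 1: (4, 1)  from 1·(3,1) + (1,0)
→ (4, 1).  Check: 4²=16, 15·1²=15, difference 1.
(4+1√15)^2 = 31 + 8√15
(4+1√15)^3 = 244 + 63√15
(4+1√15)^4 = 1921 + 496√15
(4+1√15)^5 = 15124 + 3905√15

4 1
31 8
244 63
1921 496
15124 3905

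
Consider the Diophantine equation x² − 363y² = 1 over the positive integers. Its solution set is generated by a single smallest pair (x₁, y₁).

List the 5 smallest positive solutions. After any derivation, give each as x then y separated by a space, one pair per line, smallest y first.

362 19
262087 13756
189750626 9959325
137379191137 7210537544
99462344632562 5220419222531

[19; 19,38] for √363; ℓ=2 ⇒ convergent index 1
a_0=19:  p_0=19·1+0=19,  q_0=19·0+1=1
a_1=19:  p_1=19·19+1=362,  q_1=19·1+0=19
(x₁, y₁) = (362, 19);  362² − 363·19² = 1 ✓
n=2: (362,19)∘(362,19) = (362·362+363·19·19, 362·19+19·362) = (262087,13756)
n=3: (262087,13756)∘(362,19) = (362·262087+363·19·13756, 362·13756+19·262087) = (189750626,9959325)
n=4: (189750626,9959325)∘(362,19) = (362·189750626+363·19·9959325, 362·9959325+19·189750626) = (137379191137,7210537544)
n=5: (137379191137,7210537544)∘(362,19) = (362·137379191137+363·19·7210537544, 362·7210537544+19·137379191137) = (99462344632562,5220419222531)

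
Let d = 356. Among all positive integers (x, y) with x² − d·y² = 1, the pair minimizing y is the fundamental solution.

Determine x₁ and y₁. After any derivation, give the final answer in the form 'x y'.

[18; 1,6,1,1,2,…,6,1,36] for √356; ℓ=14 ⇒ convergent index 13
i=0: a=18 ⇒ p=18, q=1
…
i=3: a=1 ⇒ p=151, q=8
i=4: a=1 ⇒ p=283, q=15
…
i=7: a=8 ⇒ p=8717, q=462
i=8: a=1 ⇒ p=9717, q=515
…
i=10: a=1 ⇒ p=37868, q=2007
…
i=12: a=6 ⇒ p=433982, q=23001
i=13: a=1 ⇒ p=500001, q=26500
→ (500001, 26500).  Check: 500001²=250001000001, 356·26500²=250001000000, difference 1.

500001 26500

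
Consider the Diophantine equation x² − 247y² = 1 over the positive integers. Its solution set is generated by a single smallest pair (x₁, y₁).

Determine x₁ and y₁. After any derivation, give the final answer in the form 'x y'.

[15; 1,2,1,1,9,1,9,1,1,2,1,30] for √247; ℓ=12 ⇒ convergent index 11
k=0  a_k=15  p_k/q_k = 15/1
…
k=5  a_k=9  p_k/q_k = 1053/67
…
k=7  a_k=9  p_k/q_k = 11520/733
…
k=10  a_k=2  p_k/q_k = 61089/3887
k=11  a_k=1  p_k/q_k = 85292/5427
fundamental: x₁=85292, y₁=5427  (since 7274725264 − 247·29452329 = 1)

85292 5427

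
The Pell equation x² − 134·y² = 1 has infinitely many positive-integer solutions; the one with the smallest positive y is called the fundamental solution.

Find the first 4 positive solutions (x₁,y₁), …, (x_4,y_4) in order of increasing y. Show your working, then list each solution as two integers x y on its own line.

√134 → a₀=11, period (1,1,2,1,3,…,1,1,22); ℓ=14 even so k=13
step 0: (11, 1)  from 11·(1,0) + (0,1)
…
step 2: (23, 2)  from 1·(12,1) + (11,1)
step 3: (58, 5)  from 2·(23,2) + (12,1)
…
step 6: (382, 33)  from 1·(301,26) + (81,7)
step 7: (4121, 356)  from 10·(382,33) + (301,26)
step 8: (4503, 389)  from 1·(4121,356) + (382,33)
…
step 12: (84029, 7259)  from 1·(61896,5347) + (22133,1912)
step 13: (145925, 12606)  from 1·(84029,7259) + (61896,5347)
(x₁, y₁) = (145925, 12606);  145925² − 134·12606² = 1 ✓
(x_2, y_2) = (145925·145925 + 134·12606·12606, 145925·12606 + 12606·145925) = (42588211249, 3679061100)
(x_3, y_3) = (145925·42588211249 + 134·12606·3679061100, 145925·3679061100 + 12606·42588211249) = (12429369452874725, 1073733982022394)
(x_4, y_4) = (145925·12429369452874725 + 134·12606·1073733982022394, 145925·1073733982022394 + 12606·12429369452874725) = (3627511474778900280001, 313369262649556627800)

145925 12606
42588211249 3679061100
12429369452874725 1073733982022394
3627511474778900280001 313369262649556627800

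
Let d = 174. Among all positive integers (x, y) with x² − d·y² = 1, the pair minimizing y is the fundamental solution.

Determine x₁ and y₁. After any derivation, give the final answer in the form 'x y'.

√174 = [13; 5,4,5,26, …], period ℓ=4 (even) → k=3
i=0: a=13 ⇒ p=13, q=1
i=1: a=5 ⇒ p=66, q=5
i=2: a=4 ⇒ p=277, q=21
i=3: a=5 ⇒ p=1451, q=110
→ (1451, 110).  Check: 1451²=2105401, 174·110²=2105400, difference 1.

1451 110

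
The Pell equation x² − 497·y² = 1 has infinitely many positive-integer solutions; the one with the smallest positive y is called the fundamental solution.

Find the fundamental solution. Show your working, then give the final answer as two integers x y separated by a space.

[22; 3,2,2,5,6,5,2,2,3,44] for √497; ℓ=10 ⇒ convergent index 9
step 0: (22, 1)  from 22·(1,0) + (0,1)
…
step 2: (156, 7)  from 2·(67,3) + (22,1)
step 3: (379, 17)  from 2·(156,7) + (67,3)
…
step 5: (12685, 569)  from 6·(2051,92) + (379,17)
step 6: (65476, 2937)  from 5·(12685,569) + (2051,92)
step 7: (143637, 6443)  from 2·(65476,2937) + (12685,569)
step 8: (352750, 15823)  from 2·(143637,6443) + (65476,2937)
step 9: (1201887, 53912)  from 3·(352750,15823) + (143637,6443)
→ (1201887, 53912).  Check: 1201887²=1444532360769, 497·53912²=1444532360768, difference 1.

1201887 53912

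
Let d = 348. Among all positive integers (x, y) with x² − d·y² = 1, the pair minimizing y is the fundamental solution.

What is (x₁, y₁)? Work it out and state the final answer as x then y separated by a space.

[18; 1,1,1,8,1,1,1,36] for √348; ℓ=8 ⇒ convergent index 7
a_0=18:  p_0=18·1+0=18,  q_0=18·0+1=1
…
a_2=1:  p_2=1·19+18=37,  q_2=1·1+1=2
a_3=1:  p_3=1·37+19=56,  q_3=1·2+1=3
a_4=8:  p_4=8·56+37=485,  q_4=8·3+2=26
…
a_6=1:  p_6=1·541+485=1026,  q_6=1·29+26=55
a_7=1:  p_7=1·1026+541=1567,  q_7=1·55+29=84
→ (1567, 84).  Check: 1567²=2455489, 348·84²=2455488, difference 1.

1567 84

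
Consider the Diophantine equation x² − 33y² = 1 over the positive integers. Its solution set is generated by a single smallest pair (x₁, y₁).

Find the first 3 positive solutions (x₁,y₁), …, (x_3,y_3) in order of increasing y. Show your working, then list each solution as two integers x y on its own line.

23 4
1057 184
48599 8460

[5; 1,2,1,10] for √33; ℓ=4 ⇒ convergent index 3
i=0: a=5 ⇒ p=5, q=1
…
i=2: a=2 ⇒ p=17, q=3
i=3: a=1 ⇒ p=23, q=4
fundamental: x₁=23, y₁=4  (since 529 − 33·16 = 1)
(x_2, y_2) = (23·23 + 33·4·4, 23·4 + 4·23) = (1057, 184)
(x_3, y_3) = (23·1057 + 33·4·184, 23·184 + 4·1057) = (48599, 8460)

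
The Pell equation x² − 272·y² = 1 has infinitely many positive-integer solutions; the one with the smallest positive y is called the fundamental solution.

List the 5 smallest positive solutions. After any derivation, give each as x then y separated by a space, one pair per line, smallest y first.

33 2
2177 132
143649 8710
9478657 574728
625447713 37923338

d=272: √d = [16; 2,32] (ℓ=2, even), read p_1/q_1
step 0: (16, 1)  from 16·(1,0) + (0,1)
step 1: (33, 2)  from 2·(16,1) + (1,0)
(x₁, y₁) = (33, 2);  33² − 272·2² = 1 ✓
(33+2√272)^2 = 2177 + 132√272
(33+2√272)^3 = 143649 + 8710√272
(33+2√272)^4 = 9478657 + 574728√272
(33+2√272)^5 = 625447713 + 37923338√272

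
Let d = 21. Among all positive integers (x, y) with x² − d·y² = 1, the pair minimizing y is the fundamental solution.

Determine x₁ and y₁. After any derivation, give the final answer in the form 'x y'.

55 12

[4; 1,1,2,1,1,8] for √21; ℓ=6 ⇒ convergent index 5
k=0  a_k=4  p_k/q_k = 4/1
k=1  a_k=1  p_k/q_k = 5/1
k=2  a_k=1  p_k/q_k = 9/2
k=3  a_k=2  p_k/q_k = 23/5
k=4  a_k=1  p_k/q_k = 32/7
k=5  a_k=1  p_k/q_k = 55/12
(x₁, y₁) = (55, 12);  55² − 21·12² = 1 ✓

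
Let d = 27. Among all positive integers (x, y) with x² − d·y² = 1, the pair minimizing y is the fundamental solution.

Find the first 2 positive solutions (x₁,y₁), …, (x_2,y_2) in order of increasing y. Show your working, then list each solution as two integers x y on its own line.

d=27: √d = [5; 5,10] (ℓ=2, even), read p_1/q_1
k=0  a_k=5  p_k/q_k = 5/1
k=1  a_k=5  p_k/q_k = 26/5
→ (26, 5).  Check: 26²=676, 27·5²=675, difference 1.
(26+5√27)^2 = 1351 + 260√27

26 5
1351 260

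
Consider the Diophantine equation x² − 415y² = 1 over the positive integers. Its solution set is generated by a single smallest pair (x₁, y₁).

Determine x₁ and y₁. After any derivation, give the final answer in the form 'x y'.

18412804 903849

√415 → a₀=20, period (2,1,2,4,6,…,1,2,40); ℓ=16 even so k=15
k=0  a_k=20  p_k/q_k = 20/1
k=1  a_k=2  p_k/q_k = 41/2
…
k=4  a_k=4  p_k/q_k = 713/35
k=5  a_k=6  p_k/q_k = 4441/218
…
k=14  a_k=1  p_k/q_k = 6841255/335824
k=15  a_k=2  p_k/q_k = 18412804/903849
fundamental: x₁=18412804, y₁=903849  (since 339031351142416 − 415·816943014801 = 1)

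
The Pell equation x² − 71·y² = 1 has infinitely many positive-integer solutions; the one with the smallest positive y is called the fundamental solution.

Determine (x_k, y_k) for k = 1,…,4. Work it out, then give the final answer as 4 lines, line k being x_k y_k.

√71 = [8; 2,2,1,7,1,2,2,16, …], period ℓ=8 (even) → k=7
k=0  a_k=8  p_k/q_k = 8/1
k=1  a_k=2  p_k/q_k = 17/2
k=2  a_k=2  p_k/q_k = 42/5
k=3  a_k=1  p_k/q_k = 59/7
k=4  a_k=7  p_k/q_k = 455/54
k=5  a_k=1  p_k/q_k = 514/61
k=6  a_k=2  p_k/q_k = 1483/176
k=7  a_k=2  p_k/q_k = 3480/413
(x₁, y₁) = (3480, 413);  3480² − 71·413² = 1 ✓
(3480+413√71)^2 = 24220799 + 2874480√71
(3480+413√71)^3 = 168576757560 + 20006380387√71
(3480+413√71)^4 = 1173294208396801 + 139244404619040√71

3480 413
24220799 2874480
168576757560 20006380387
1173294208396801 139244404619040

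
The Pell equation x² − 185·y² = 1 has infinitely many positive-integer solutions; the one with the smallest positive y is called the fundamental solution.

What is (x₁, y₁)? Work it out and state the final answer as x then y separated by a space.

√185 = [13; 1,1,1,1,26, …], period ℓ=5 (odd) → k=9
k=0  a_k=13  p_k/q_k = 13/1
k=1  a_k=1  p_k/q_k = 14/1
k=2  a_k=1  p_k/q_k = 27/2
…
k=7  a_k=1  p_k/q_k = 3686/271
k=8  a_k=1  p_k/q_k = 5563/409
k=9  a_k=1  p_k/q_k = 9249/680
fundamental: x₁=9249, y₁=680  (since 85544001 − 185·462400 = 1)

9249 680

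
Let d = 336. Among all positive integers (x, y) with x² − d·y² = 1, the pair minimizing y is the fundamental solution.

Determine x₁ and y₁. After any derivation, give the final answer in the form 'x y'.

[18; 3,36] for √336; ℓ=2 ⇒ convergent index 1
i=0: a=18 ⇒ p=18, q=1
i=1: a=3 ⇒ p=55, q=3
→ (55, 3).  Check: 55²=3025, 336·3²=3024, difference 1.

55 3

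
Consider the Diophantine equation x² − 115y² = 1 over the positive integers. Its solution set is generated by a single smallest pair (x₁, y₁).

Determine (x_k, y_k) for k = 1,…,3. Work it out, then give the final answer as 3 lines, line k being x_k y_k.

1126 105
2535751 236460
5710510126 532507815

[10; 1,2,1,1,1,1,1,2,1,20] for √115; ℓ=10 ⇒ convergent index 9
a_0=10:  p_0=10·1+0=10,  q_0=10·0+1=1
…
a_5=1:  p_5=1·75+43=118,  q_5=1·7+4=11
a_6=1:  p_6=1·118+75=193,  q_6=1·11+7=18
…
a_8=2:  p_8=2·311+193=815,  q_8=2·29+18=76
a_9=1:  p_9=1·815+311=1126,  q_9=1·76+29=105
→ (1126, 105).  Check: 1126²=1267876, 115·105²=1267875, difference 1.
n=2: (1126,105)∘(1126,105) = (1126·1126+115·105·105, 1126·105+105·1126) = (2535751,236460)
n=3: (2535751,236460)∘(1126,105) = (1126·2535751+115·105·236460, 1126·236460+105·2535751) = (5710510126,532507815)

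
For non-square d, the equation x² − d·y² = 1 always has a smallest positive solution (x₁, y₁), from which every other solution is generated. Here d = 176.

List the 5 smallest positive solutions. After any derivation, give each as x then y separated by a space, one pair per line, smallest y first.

√176 = [13; 3,1,3,26, …], period ℓ=4 (even) → k=3
a_0=13:  p_0=13·1+0=13,  q_0=13·0+1=1
a_1=3:  p_1=3·13+1=40,  q_1=3·1+0=3
a_2=1:  p_2=1·40+13=53,  q_2=1·3+1=4
a_3=3:  p_3=3·53+40=199,  q_3=3·4+3=15
→ (199, 15).  Check: 199²=39601, 176·15²=39600, difference 1.
(199+15√176)^2 = 79201 + 5970√176
(199+15√176)^3 = 31521799 + 2376045√176
(199+15√176)^4 = 12545596801 + 945659940√176
(199+15√176)^5 = 4993116004999 + 376370280075√176

199 15
79201 5970
31521799 2376045
12545596801 945659940
4993116004999 376370280075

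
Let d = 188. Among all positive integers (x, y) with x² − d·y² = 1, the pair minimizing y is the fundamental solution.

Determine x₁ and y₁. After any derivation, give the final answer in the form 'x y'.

√188 → a₀=13, period (1,2,2,6,2,2,1,26); ℓ=8 even so k=7
a_0=13:  p_0=13·1+0=13,  q_0=13·0+1=1
…
a_2=2:  p_2=2·14+13=41,  q_2=2·1+1=3
…
a_4=6:  p_4=6·96+41=617,  q_4=6·7+3=45
…
a_6=2:  p_6=2·1330+617=3277,  q_6=2·97+45=239
a_7=1:  p_7=1·3277+1330=4607,  q_7=1·239+97=336
fundamental: x₁=4607, y₁=336  (since 21224449 − 188·112896 = 1)

4607 336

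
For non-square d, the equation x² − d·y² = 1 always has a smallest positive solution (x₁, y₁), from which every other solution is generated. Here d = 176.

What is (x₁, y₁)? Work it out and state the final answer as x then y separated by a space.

199 15

d=176: √d = [13; 3,1,3,26] (ℓ=4, even), read p_3/q_3
step 0: (13, 1)  from 13·(1,0) + (0,1)
step 1: (40, 3)  from 3·(13,1) + (1,0)
step 2: (53, 4)  from 1·(40,3) + (13,1)
step 3: (199, 15)  from 3·(53,4) + (40,3)
(x₁, y₁) = (199, 15);  199² − 176·15² = 1 ✓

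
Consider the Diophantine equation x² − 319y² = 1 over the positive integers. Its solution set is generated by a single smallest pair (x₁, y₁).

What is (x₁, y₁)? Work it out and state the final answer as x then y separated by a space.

√319 → a₀=17, period (1,6,5,1,4,…,6,1,34); ℓ=14 even so k=13
k=0  a_k=17  p_k/q_k = 17/1
…
k=3  a_k=5  p_k/q_k = 643/36
k=4  a_k=1  p_k/q_k = 768/43
…
k=6  a_k=3  p_k/q_k = 11913/667
…
k=9  a_k=4  p_k/q_k = 250816/14043
k=10  a_k=1  p_k/q_k = 309613/17335
k=11  a_k=5  p_k/q_k = 1798881/100718
k=12  a_k=6  p_k/q_k = 11102899/621643
k=13  a_k=1  p_k/q_k = 12901780/722361
→ (12901780, 722361).  Check: 12901780²=166455927168400, 319·722361²=166455927168399, difference 1.

12901780 722361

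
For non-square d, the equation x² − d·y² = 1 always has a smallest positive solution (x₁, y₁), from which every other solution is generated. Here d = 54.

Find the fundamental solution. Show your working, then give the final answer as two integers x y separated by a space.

485 66

d=54: √d = [7; 2,1,6,1,2,14] (ℓ=6, even), read p_5/q_5
k=0  a_k=7  p_k/q_k = 7/1
k=1  a_k=2  p_k/q_k = 15/2
…
k=4  a_k=1  p_k/q_k = 169/23
k=5  a_k=2  p_k/q_k = 485/66
fundamental: x₁=485, y₁=66  (since 235225 − 54·4356 = 1)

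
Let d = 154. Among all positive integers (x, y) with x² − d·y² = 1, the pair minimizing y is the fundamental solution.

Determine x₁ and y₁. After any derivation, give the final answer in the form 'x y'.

21295 1716

[12; 2,2,3,1,2,1,3,2,2,24] for √154; ℓ=10 ⇒ convergent index 9
step 0: (12, 1)  from 12·(1,0) + (0,1)
…
step 3: (211, 17)  from 3·(62,5) + (25,2)
…
step 6: (1030, 83)  from 1·(757,61) + (273,22)
…
step 8: (8724, 703)  from 2·(3847,310) + (1030,83)
step 9: (21295, 1716)  from 2·(8724,703) + (3847,310)
→ (21295, 1716).  Check: 21295²=453477025, 154·1716²=453477024, difference 1.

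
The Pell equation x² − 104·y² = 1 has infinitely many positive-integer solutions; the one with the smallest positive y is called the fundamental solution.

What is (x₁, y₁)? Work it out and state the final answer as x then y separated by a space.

√104 → a₀=10, period (5,20); ℓ=2 even so k=1
a_0=10:  p_0=10·1+0=10,  q_0=10·0+1=1
a_1=5:  p_1=5·10+1=51,  q_1=5·1+0=5
→ (51, 5).  Check: 51²=2601, 104·5²=2600, difference 1.

51 5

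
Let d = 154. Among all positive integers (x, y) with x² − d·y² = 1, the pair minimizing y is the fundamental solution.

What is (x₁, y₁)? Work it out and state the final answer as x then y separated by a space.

√154 = [12; 2,2,3,1,2,1,3,2,2,24, …], period ℓ=10 (even) → k=9
a_0=12:  p_0=12·1+0=12,  q_0=12·0+1=1
…
a_2=2:  p_2=2·25+12=62,  q_2=2·2+1=5
…
a_4=1:  p_4=1·211+62=273,  q_4=1·17+5=22
a_5=2:  p_5=2·273+211=757,  q_5=2·22+17=61
a_6=1:  p_6=1·757+273=1030,  q_6=1·61+22=83
a_7=3:  p_7=3·1030+757=3847,  q_7=3·83+61=310
a_8=2:  p_8=2·3847+1030=8724,  q_8=2·310+83=703
a_9=2:  p_9=2·8724+3847=21295,  q_9=2·703+310=1716
fundamental: x₁=21295, y₁=1716  (since 453477025 − 154·2944656 = 1)

21295 1716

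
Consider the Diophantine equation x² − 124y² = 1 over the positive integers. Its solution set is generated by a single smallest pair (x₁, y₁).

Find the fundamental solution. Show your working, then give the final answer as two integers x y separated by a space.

√124 → a₀=11, period (7,2,1,1,1,…,2,7,22); ℓ=16 even so k=15
k=0  a_k=11  p_k/q_k = 11/1
k=1  a_k=7  p_k/q_k = 78/7
…
k=4  a_k=1  p_k/q_k = 412/37
k=5  a_k=1  p_k/q_k = 657/59
k=6  a_k=3  p_k/q_k = 2383/214
k=7  a_k=1  p_k/q_k = 3040/273
k=8  a_k=4  p_k/q_k = 14543/1306
k=9  a_k=1  p_k/q_k = 17583/1579
k=10  a_k=3  p_k/q_k = 67292/6043
k=11  a_k=1  p_k/q_k = 84875/7622
k=12  a_k=1  p_k/q_k = 152167/13665
…
k=14  a_k=2  p_k/q_k = 626251/56239
k=15  a_k=7  p_k/q_k = 4620799/414960
→ (4620799, 414960).  Check: 4620799²=21351783398401, 124·414960²=21351783398400, difference 1.

4620799 414960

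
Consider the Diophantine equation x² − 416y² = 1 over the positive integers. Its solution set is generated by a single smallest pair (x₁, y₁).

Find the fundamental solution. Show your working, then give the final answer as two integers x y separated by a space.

√416 → a₀=20, period (2,1,1,9,1,1,2,40); ℓ=8 even so k=7
a_0=20:  p_0=20·1+0=20,  q_0=20·0+1=1
…
a_2=1:  p_2=1·41+20=61,  q_2=1·2+1=3
…
a_6=1:  p_6=1·1081+979=2060,  q_6=1·53+48=101
a_7=2:  p_7=2·2060+1081=5201,  q_7=2·101+53=255
fundamental: x₁=5201, y₁=255  (since 27050401 − 416·65025 = 1)

5201 255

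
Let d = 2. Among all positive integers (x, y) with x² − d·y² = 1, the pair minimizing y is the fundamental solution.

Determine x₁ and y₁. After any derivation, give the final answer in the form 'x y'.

[1; 2] for √2; ℓ=1 ⇒ convergent index 1
a_0=1:  p_0=1·1+0=1,  q_0=1·0+1=1
a_1=2:  p_1=2·1+1=3,  q_1=2·1+0=2
fundamental: x₁=3, y₁=2  (since 9 − 2·4 = 1)

3 2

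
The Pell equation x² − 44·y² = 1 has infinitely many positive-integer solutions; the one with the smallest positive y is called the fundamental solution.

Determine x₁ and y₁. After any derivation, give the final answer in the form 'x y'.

199 30

d=44: √d = [6; 1,1,1,2,1,1,1,12] (ℓ=8, even), read p_7/q_7
a_0=6:  p_0=6·1+0=6,  q_0=6·0+1=1
a_1=1:  p_1=1·6+1=7,  q_1=1·1+0=1
…
a_3=1:  p_3=1·13+7=20,  q_3=1·2+1=3
a_4=2:  p_4=2·20+13=53,  q_4=2·3+2=8
a_5=1:  p_5=1·53+20=73,  q_5=1·8+3=11
a_6=1:  p_6=1·73+53=126,  q_6=1·11+8=19
a_7=1:  p_7=1·126+73=199,  q_7=1·19+11=30
fundamental: x₁=199, y₁=30  (since 39601 − 44·900 = 1)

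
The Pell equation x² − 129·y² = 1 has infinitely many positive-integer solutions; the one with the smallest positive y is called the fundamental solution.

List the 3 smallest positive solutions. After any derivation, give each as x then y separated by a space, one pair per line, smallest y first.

d=129: √d = [11; 2,1,3,1,6,1,3,1,2,22] (ℓ=10, even), read p_9/q_9
step 0: (11, 1)  from 11·(1,0) + (0,1)
…
step 2: (34, 3)  from 1·(23,2) + (11,1)
…
step 8: (6031, 531)  from 1·(4793,422) + (1238,109)
step 9: (16855, 1484)  from 2·(6031,531) + (4793,422)
(x₁, y₁) = (16855, 1484);  16855² − 129·1484² = 1 ✓
k=2:  x_2 = 16855·16855+129·1484·1484 = 568182049,  y_2 = 16855·1484+1484·16855 = 50025640
k=3:  x_3 = 16855·568182049+129·1484·50025640 = 19153416854935,  y_3 = 16855·50025640+1484·568182049 = 1686364322916

16855 1484
568182049 50025640
19153416854935 1686364322916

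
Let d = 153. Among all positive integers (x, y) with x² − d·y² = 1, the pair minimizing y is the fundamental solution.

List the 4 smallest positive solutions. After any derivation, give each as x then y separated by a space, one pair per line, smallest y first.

2177 176
9478657 766304
41270070401 3336487440
179689877047297 14527065547456

√153 = [12; 2,1,2,2,2,1,2,24, …], period ℓ=8 (even) → k=7
i=0: a=12 ⇒ p=12, q=1
i=1: a=2 ⇒ p=25, q=2
i=2: a=1 ⇒ p=37, q=3
…
i=4: a=2 ⇒ p=235, q=19
i=5: a=2 ⇒ p=569, q=46
i=6: a=1 ⇒ p=804, q=65
i=7: a=2 ⇒ p=2177, q=176
fundamental: x₁=2177, y₁=176  (since 4739329 − 153·30976 = 1)
k=2:  x_2 = 2177·2177+153·176·176 = 9478657,  y_2 = 2177·176+176·2177 = 766304
k=3:  x_3 = 2177·9478657+153·176·766304 = 41270070401,  y_3 = 2177·766304+176·9478657 = 3336487440
k=4:  x_4 = 2177·41270070401+153·176·3336487440 = 179689877047297,  y_4 = 2177·3336487440+176·41270070401 = 14527065547456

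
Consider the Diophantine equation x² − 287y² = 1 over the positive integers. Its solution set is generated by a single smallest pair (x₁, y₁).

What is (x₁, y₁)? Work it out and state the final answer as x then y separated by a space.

√287 → a₀=16, period (1,15,1,32); ℓ=4 even so k=3
k=0  a_k=16  p_k/q_k = 16/1
k=1  a_k=1  p_k/q_k = 17/1
k=2  a_k=15  p_k/q_k = 271/16
k=3  a_k=1  p_k/q_k = 288/17
→ (288, 17).  Check: 288²=82944, 287·17²=82943, difference 1.

288 17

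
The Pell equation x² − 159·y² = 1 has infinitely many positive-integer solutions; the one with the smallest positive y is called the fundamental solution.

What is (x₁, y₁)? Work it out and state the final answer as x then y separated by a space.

1324 105

[12; 1,1,1,1,3,1,1,1,1,24] for √159; ℓ=10 ⇒ convergent index 9
step 0: (12, 1)  from 12·(1,0) + (0,1)
…
step 2: (25, 2)  from 1·(13,1) + (12,1)
…
step 4: (63, 5)  from 1·(38,3) + (25,2)
…
step 8: (807, 64)  from 1·(517,41) + (290,23)
step 9: (1324, 105)  from 1·(807,64) + (517,41)
→ (1324, 105).  Check: 1324²=1752976, 159·105²=1752975, difference 1.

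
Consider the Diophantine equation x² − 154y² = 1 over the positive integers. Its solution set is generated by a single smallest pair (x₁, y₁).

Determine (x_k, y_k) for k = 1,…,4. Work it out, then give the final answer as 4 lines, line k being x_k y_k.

√154 = [12; 2,2,3,1,2,1,3,2,2,24, …], period ℓ=10 (even) → k=9
a_0=12:  p_0=12·1+0=12,  q_0=12·0+1=1
a_1=2:  p_1=2·12+1=25,  q_1=2·1+0=2
a_2=2:  p_2=2·25+12=62,  q_2=2·2+1=5
a_3=3:  p_3=3·62+25=211,  q_3=3·5+2=17
a_4=1:  p_4=1·211+62=273,  q_4=1·17+5=22
…
a_7=3:  p_7=3·1030+757=3847,  q_7=3·83+61=310
a_8=2:  p_8=2·3847+1030=8724,  q_8=2·310+83=703
a_9=2:  p_9=2·8724+3847=21295,  q_9=2·703+310=1716
→ (21295, 1716).  Check: 21295²=453477025, 154·1716²=453477024, difference 1.
(x_2, y_2) = (21295·21295 + 154·1716·1716, 21295·1716 + 1716·21295) = (906954049, 73084440)
(x_3, y_3) = (21295·906954049 + 154·1716·73084440, 21295·73084440 + 1716·906954049) = (38627172925615, 3112666297884)
(x_4, y_4) = (21295·38627172925615 + 154·1716·3112666297884, 21295·3112666297884 + 1716·38627172925615) = (1645131293994988801, 132568457553795120)

21295 1716
906954049 73084440
38627172925615 3112666297884
1645131293994988801 132568457553795120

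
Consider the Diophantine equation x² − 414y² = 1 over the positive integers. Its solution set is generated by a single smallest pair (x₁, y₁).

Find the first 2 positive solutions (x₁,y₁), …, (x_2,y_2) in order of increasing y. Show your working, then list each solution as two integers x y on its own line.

√414 → a₀=20, period (2,1,7,2,7,1,2,40); ℓ=8 even so k=7
a_0=20:  p_0=20·1+0=20,  q_0=20·0+1=1
…
a_6=1:  p_6=1·7447+997=8444,  q_6=1·366+49=415
a_7=2:  p_7=2·8444+7447=24335,  q_7=2·415+366=1196
(x₁, y₁) = (24335, 1196);  24335² − 414·1196² = 1 ✓
k=2:  x_2 = 24335·24335+414·1196·1196 = 1184384449,  y_2 = 24335·1196+1196·24335 = 58209320

24335 1196
1184384449 58209320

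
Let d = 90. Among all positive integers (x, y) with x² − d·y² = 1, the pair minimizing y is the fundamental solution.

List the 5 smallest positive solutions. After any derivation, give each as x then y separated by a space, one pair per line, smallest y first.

[9; 2,18] for √90; ℓ=2 ⇒ convergent index 1
step 0: (9, 1)  from 9·(1,0) + (0,1)
step 1: (19, 2)  from 2·(9,1) + (1,0)
(x₁, y₁) = (19, 2);  19² − 90·2² = 1 ✓
(x_2, y_2) = (19·19 + 90·2·2, 19·2 + 2·19) = (721, 76)
(x_3, y_3) = (19·721 + 90·2·76, 19·76 + 2·721) = (27379, 2886)
(x_4, y_4) = (19·27379 + 90·2·2886, 19·2886 + 2·27379) = (1039681, 109592)
(x_5, y_5) = (19·1039681 + 90·2·109592, 19·109592 + 2·1039681) = (39480499, 4161610)

19 2
721 76
27379 2886
1039681 109592
39480499 4161610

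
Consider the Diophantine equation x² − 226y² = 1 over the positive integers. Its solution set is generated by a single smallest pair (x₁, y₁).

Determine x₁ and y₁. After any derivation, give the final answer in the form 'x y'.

d=226: √d = [15; 30] (ℓ=1, odd), read p_1/q_1
a_0=15:  p_0=15·1+0=15,  q_0=15·0+1=1
a_1=30:  p_1=30·15+1=451,  q_1=30·1+0=30
(x₁, y₁) = (451, 30);  451² − 226·30² = 1 ✓

451 30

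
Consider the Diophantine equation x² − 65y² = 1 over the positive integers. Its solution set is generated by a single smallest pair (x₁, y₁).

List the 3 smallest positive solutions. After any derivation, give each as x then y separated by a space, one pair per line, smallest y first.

√65 → a₀=8, period (16); ℓ=1 odd so k=1
i=0: a=8 ⇒ p=8, q=1
i=1: a=16 ⇒ p=129, q=16
fundamental: x₁=129, y₁=16  (since 16641 − 65·256 = 1)
k=2:  x_2 = 129·129+65·16·16 = 33281,  y_2 = 129·16+16·129 = 4128
k=3:  x_3 = 129·33281+65·16·4128 = 8586369,  y_3 = 129·4128+16·33281 = 1065008

129 16
33281 4128
8586369 1065008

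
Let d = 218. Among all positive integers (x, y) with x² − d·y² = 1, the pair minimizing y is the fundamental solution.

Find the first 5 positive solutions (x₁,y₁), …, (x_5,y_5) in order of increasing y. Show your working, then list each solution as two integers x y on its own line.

126003 8534
31753512017 2150619204
8002075549230099 541968943114690
2016571050827526816577 136579425476409948936
508188004226839647389073363 34418834696066196648450926

√218 = [14; 1,3,3,1,28, …], period ℓ=5 (odd) → k=9
k=0  a_k=14  p_k/q_k = 14/1
k=1  a_k=1  p_k/q_k = 15/1
…
k=3  a_k=3  p_k/q_k = 192/13
…
k=6  a_k=1  p_k/q_k = 7471/506
k=7  a_k=3  p_k/q_k = 29633/2007
k=8  a_k=3  p_k/q_k = 96370/6527
k=9  a_k=1  p_k/q_k = 126003/8534
(x₁, y₁) = (126003, 8534);  126003² − 218·8534² = 1 ✓
n=2: (126003,8534)∘(126003,8534) = (126003·126003+218·8534·8534, 126003·8534+8534·126003) = (31753512017,2150619204)
n=3: (31753512017,2150619204)∘(126003,8534) = (126003·31753512017+218·8534·2150619204, 126003·2150619204+8534·31753512017) = (8002075549230099,541968943114690)
n=4: (8002075549230099,541968943114690)∘(126003,8534) = (126003·8002075549230099+218·8534·541968943114690, 126003·541968943114690+8534·8002075549230099) = (2016571050827526816577,136579425476409948936)
n=5: (2016571050827526816577,136579425476409948936)∘(126003,8534) = (126003·2016571050827526816577+218·8534·136579425476409948936, 126003·136579425476409948936+8534·2016571050827526816577) = (508188004226839647389073363,34418834696066196648450926)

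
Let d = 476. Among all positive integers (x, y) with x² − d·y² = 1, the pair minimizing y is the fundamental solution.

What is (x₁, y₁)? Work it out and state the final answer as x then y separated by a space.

28799 1320

√476 → a₀=21, period (1,4,2,10,2,4,1,42); ℓ=8 even so k=7
a_0=21:  p_0=21·1+0=21,  q_0=21·0+1=1
…
a_5=2:  p_5=2·2509+240=5258,  q_5=2·115+11=241
a_6=4:  p_6=4·5258+2509=23541,  q_6=4·241+115=1079
a_7=1:  p_7=1·23541+5258=28799,  q_7=1·1079+241=1320
(x₁, y₁) = (28799, 1320);  28799² − 476·1320² = 1 ✓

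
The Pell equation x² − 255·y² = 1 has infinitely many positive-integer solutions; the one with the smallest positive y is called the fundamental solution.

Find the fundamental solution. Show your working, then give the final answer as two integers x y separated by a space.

[15; 1,30] for √255; ℓ=2 ⇒ convergent index 1
step 0: (15, 1)  from 15·(1,0) + (0,1)
step 1: (16, 1)  from 1·(15,1) + (1,0)
fundamental: x₁=16, y₁=1  (since 256 − 255·1 = 1)

16 1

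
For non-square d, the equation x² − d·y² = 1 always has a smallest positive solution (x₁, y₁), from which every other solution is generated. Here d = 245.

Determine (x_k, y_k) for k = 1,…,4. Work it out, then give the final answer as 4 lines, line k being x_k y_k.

51841 3312
5374978561 343394784
557288527109761 35603857991376
57780789062419261441 3691479203918451648

√245 → a₀=15, period (1,1,1,7,6,7,1,1,1,30); ℓ=10 even so k=9
k=0  a_k=15  p_k/q_k = 15/1
k=1  a_k=1  p_k/q_k = 16/1
k=2  a_k=1  p_k/q_k = 31/2
k=3  a_k=1  p_k/q_k = 47/3
k=4  a_k=7  p_k/q_k = 360/23
k=5  a_k=6  p_k/q_k = 2207/141
k=6  a_k=7  p_k/q_k = 15809/1010
k=7  a_k=1  p_k/q_k = 18016/1151
k=8  a_k=1  p_k/q_k = 33825/2161
k=9  a_k=1  p_k/q_k = 51841/3312
fundamental: x₁=51841, y₁=3312  (since 2687489281 − 245·10969344 = 1)
k=2:  x_2 = 51841·51841+245·3312·3312 = 5374978561,  y_2 = 51841·3312+3312·51841 = 343394784
k=3:  x_3 = 51841·5374978561+245·3312·343394784 = 557288527109761,  y_3 = 51841·343394784+3312·5374978561 = 35603857991376
k=4:  x_4 = 51841·557288527109761+245·3312·35603857991376 = 57780789062419261441,  y_4 = 51841·35603857991376+3312·557288527109761 = 3691479203918451648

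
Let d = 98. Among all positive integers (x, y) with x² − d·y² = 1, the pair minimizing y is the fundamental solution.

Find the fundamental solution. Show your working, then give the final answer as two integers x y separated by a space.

99 10

√98 → a₀=9, period (1,8,1,18); ℓ=4 even so k=3
k=0  a_k=9  p_k/q_k = 9/1
k=1  a_k=1  p_k/q_k = 10/1
k=2  a_k=8  p_k/q_k = 89/9
k=3  a_k=1  p_k/q_k = 99/10
fundamental: x₁=99, y₁=10  (since 9801 − 98·100 = 1)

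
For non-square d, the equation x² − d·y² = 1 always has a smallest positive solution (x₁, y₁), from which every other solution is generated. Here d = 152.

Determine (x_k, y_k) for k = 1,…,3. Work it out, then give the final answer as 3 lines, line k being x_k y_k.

√152 → a₀=12, period (3,24); ℓ=2 even so k=1
k=0  a_k=12  p_k/q_k = 12/1
k=1  a_k=3  p_k/q_k = 37/3
→ (37, 3).  Check: 37²=1369, 152·3²=1368, difference 1.
(37+3√152)^2 = 2737 + 222√152
(37+3√152)^3 = 202501 + 16425√152

37 3
2737 222
202501 16425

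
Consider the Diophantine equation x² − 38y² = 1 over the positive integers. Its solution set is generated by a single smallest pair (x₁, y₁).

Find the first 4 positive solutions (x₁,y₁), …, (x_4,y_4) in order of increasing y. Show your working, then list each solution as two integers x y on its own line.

37 6
2737 444
202501 32850
14982337 2430456

[6; 6,12] for √38; ℓ=2 ⇒ convergent index 1
a_0=6:  p_0=6·1+0=6,  q_0=6·0+1=1
a_1=6:  p_1=6·6+1=37,  q_1=6·1+0=6
fundamental: x₁=37, y₁=6  (since 1369 − 38·36 = 1)
n=2: (37,6)∘(37,6) = (37·37+38·6·6, 37·6+6·37) = (2737,444)
n=3: (2737,444)∘(37,6) = (37·2737+38·6·444, 37·444+6·2737) = (202501,32850)
n=4: (202501,32850)∘(37,6) = (37·202501+38·6·32850, 37·32850+6·202501) = (14982337,2430456)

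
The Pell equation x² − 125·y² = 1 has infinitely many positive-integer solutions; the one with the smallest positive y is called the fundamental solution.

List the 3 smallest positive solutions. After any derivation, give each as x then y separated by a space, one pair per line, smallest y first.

930249 83204
1730726404001 154800875592
3220013013190122249 288006719437081612

d=125: √d = [11; 5,1,1,5,22] (ℓ=5, odd), read p_9/q_9
k=0  a_k=11  p_k/q_k = 11/1
k=1  a_k=5  p_k/q_k = 56/5
k=2  a_k=1  p_k/q_k = 67/6
k=3  a_k=1  p_k/q_k = 123/11
k=4  a_k=5  p_k/q_k = 682/61
…
k=6  a_k=5  p_k/q_k = 76317/6826
k=7  a_k=1  p_k/q_k = 91444/8179
k=8  a_k=1  p_k/q_k = 167761/15005
k=9  a_k=5  p_k/q_k = 930249/83204
→ (930249, 83204).  Check: 930249²=865363202001, 125·83204²=865363202000, difference 1.
(x_2, y_2) = (930249·930249 + 125·83204·83204, 930249·83204 + 83204·930249) = (1730726404001, 154800875592)
(x_3, y_3) = (930249·1730726404001 + 125·83204·154800875592, 930249·154800875592 + 83204·1730726404001) = (3220013013190122249, 288006719437081612)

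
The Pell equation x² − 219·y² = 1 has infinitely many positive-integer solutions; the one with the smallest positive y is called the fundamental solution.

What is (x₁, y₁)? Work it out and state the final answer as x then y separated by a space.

74 5

√219 = [14; 1,3,1,28, …], period ℓ=4 (even) → k=3
k=0  a_k=14  p_k/q_k = 14/1
k=1  a_k=1  p_k/q_k = 15/1
k=2  a_k=3  p_k/q_k = 59/4
k=3  a_k=1  p_k/q_k = 74/5
fundamental: x₁=74, y₁=5  (since 5476 − 219·25 = 1)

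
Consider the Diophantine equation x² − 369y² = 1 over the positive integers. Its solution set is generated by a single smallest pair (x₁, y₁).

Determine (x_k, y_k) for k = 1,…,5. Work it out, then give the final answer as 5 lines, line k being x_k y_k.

8396801 437120
141012534067201 7340819306240
2368108374136006451201 123278797782910239360
39769069528107045198367948801 2070295065004669620717268480
667865925565355162349028245713920001 34767711344252426473018978470025600

[19; 4,1,3,2,7,4,7,2,3,1,4,38] for √369; ℓ=12 ⇒ convergent index 11
k=0  a_k=19  p_k/q_k = 19/1
…
k=3  a_k=3  p_k/q_k = 365/19
…
k=5  a_k=7  p_k/q_k = 6147/320
k=6  a_k=4  p_k/q_k = 25414/1323
…
k=8  a_k=2  p_k/q_k = 393504/20485
k=9  a_k=3  p_k/q_k = 1364557/71036
k=10  a_k=1  p_k/q_k = 1758061/91521
k=11  a_k=4  p_k/q_k = 8396801/437120
→ (8396801, 437120).  Check: 8396801²=70506267033601, 369·437120²=70506267033600, difference 1.
(8396801+437120√369)^2 = 141012534067201 + 7340819306240√369
(8396801+437120√369)^3 = 2368108374136006451201 + 123278797782910239360√369
(8396801+437120√369)^4 = 39769069528107045198367948801 + 2070295065004669620717268480√369
(8396801+437120√369)^5 = 667865925565355162349028245713920001 + 34767711344252426473018978470025600√369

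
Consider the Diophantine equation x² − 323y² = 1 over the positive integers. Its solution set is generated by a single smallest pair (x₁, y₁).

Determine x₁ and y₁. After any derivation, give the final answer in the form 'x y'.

√323 → a₀=17, period (1,34); ℓ=2 even so k=1
i=0: a=17 ⇒ p=17, q=1
i=1: a=1 ⇒ p=18, q=1
fundamental: x₁=18, y₁=1  (since 324 − 323·1 = 1)

18 1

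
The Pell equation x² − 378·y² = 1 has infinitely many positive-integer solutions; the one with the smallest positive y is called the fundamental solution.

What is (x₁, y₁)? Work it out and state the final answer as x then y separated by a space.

8749 450

[19; 2,3,1,4,1,3,2,38] for √378; ℓ=8 ⇒ convergent index 7
a_0=19:  p_0=19·1+0=19,  q_0=19·0+1=1
a_1=2:  p_1=2·19+1=39,  q_1=2·1+0=2
a_2=3:  p_2=3·39+19=136,  q_2=3·2+1=7
a_3=1:  p_3=1·136+39=175,  q_3=1·7+2=9
a_4=4:  p_4=4·175+136=836,  q_4=4·9+7=43
a_5=1:  p_5=1·836+175=1011,  q_5=1·43+9=52
a_6=3:  p_6=3·1011+836=3869,  q_6=3·52+43=199
a_7=2:  p_7=2·3869+1011=8749,  q_7=2·199+52=450
fundamental: x₁=8749, y₁=450  (since 76545001 − 378·202500 = 1)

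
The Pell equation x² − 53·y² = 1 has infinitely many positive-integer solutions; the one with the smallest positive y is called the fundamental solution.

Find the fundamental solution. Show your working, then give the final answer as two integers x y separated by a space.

66249 9100

√53 = [7; 3,1,1,3,14, …], period ℓ=5 (odd) → k=9
a_0=7:  p_0=7·1+0=7,  q_0=7·0+1=1
…
a_2=1:  p_2=1·22+7=29,  q_2=1·3+1=4
a_3=1:  p_3=1·29+22=51,  q_3=1·4+3=7
a_4=3:  p_4=3·51+29=182,  q_4=3·7+4=25
…
a_6=3:  p_6=3·2599+182=7979,  q_6=3·357+25=1096
a_7=1:  p_7=1·7979+2599=10578,  q_7=1·1096+357=1453
a_8=1:  p_8=1·10578+7979=18557,  q_8=1·1453+1096=2549
a_9=3:  p_9=3·18557+10578=66249,  q_9=3·2549+1453=9100
(x₁, y₁) = (66249, 9100);  66249² − 53·9100² = 1 ✓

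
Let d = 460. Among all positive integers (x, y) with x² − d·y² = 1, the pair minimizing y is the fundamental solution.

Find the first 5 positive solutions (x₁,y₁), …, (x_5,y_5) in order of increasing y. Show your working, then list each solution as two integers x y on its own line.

2535751 118230
12860066268001 599603681460
65219851798297071751 3040891269731634690
330762608834754335913072001 15421886156225925189922920
1677463232230609064240018182143751 78212126485069051161274736991150

[21; 2,4,3,1,2,10,2,1,3,4,2,42] for √460; ℓ=12 ⇒ convergent index 11
i=0: a=21 ⇒ p=21, q=1
…
i=3: a=3 ⇒ p=622, q=29
…
i=5: a=2 ⇒ p=2252, q=105
…
i=10: a=4 ⇒ p=1135029, q=52921
i=11: a=2 ⇒ p=2535751, q=118230
(x₁, y₁) = (2535751, 118230);  2535751² − 460·118230² = 1 ✓
n=2: (2535751,118230)∘(2535751,118230) = (2535751·2535751+460·118230·118230, 2535751·118230+118230·2535751) = (12860066268001,599603681460)
n=3: (12860066268001,599603681460)∘(2535751,118230) = (2535751·12860066268001+460·118230·599603681460, 2535751·599603681460+118230·12860066268001) = (65219851798297071751,3040891269731634690)
n=4: (65219851798297071751,3040891269731634690)∘(2535751,118230) = (2535751·65219851798297071751+460·118230·3040891269731634690, 2535751·3040891269731634690+118230·65219851798297071751) = (330762608834754335913072001,15421886156225925189922920)
n=5: (330762608834754335913072001,15421886156225925189922920)∘(2535751,118230) = (2535751·330762608834754335913072001+460·118230·15421886156225925189922920, 2535751·15421886156225925189922920+118230·330762608834754335913072001) = (1677463232230609064240018182143751,78212126485069051161274736991150)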